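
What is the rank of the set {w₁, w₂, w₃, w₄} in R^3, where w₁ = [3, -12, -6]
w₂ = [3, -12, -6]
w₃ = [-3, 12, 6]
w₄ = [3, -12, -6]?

1

Apply Gaussian elimination to the matrix whose rows are w₁, w₂, w₃, w₄.
Exactly 1 pivot survives; hence the rank is 1.
(With 4 elements in a 3-dimensional space the rank is at most 3.)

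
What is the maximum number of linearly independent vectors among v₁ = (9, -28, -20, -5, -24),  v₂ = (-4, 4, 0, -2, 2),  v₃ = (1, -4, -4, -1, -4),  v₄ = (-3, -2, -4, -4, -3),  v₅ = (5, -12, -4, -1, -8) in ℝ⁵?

Put the 5×5 matrix [v₁|v₂|v₃|v₄|v₅] into echelon form.
The echelon form has 3 nonzero rows, so the rank is 3.

3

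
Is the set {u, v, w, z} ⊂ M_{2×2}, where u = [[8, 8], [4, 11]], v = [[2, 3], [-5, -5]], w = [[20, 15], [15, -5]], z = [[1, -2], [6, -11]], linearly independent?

linearly dependent

Write each element as a coordinate vector in ℝ⁴ using {E₁₁, E₁₂, E₂₁, E₂₂}.
The matrix [u|v|w|z] has determinant 0.
A zero determinant means the columns are linearly dependent.
Indeed 2u + v - w + 2z = 0.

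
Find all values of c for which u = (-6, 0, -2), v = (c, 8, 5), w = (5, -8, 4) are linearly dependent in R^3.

c = 22

The vectors are dependent exactly when the determinant of the matrix with rows u, v, w vanishes.
The determinant works out to 16*c - 352.
Solving 16*c - 352 = 0 yields c = 22.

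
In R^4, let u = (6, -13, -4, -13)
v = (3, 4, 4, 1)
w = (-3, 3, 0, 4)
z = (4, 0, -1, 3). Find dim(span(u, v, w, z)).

Put the 4×4 matrix [u|v|w|z] into echelon form.
There are 3 pivot columns, so rank = 3.

dim = 3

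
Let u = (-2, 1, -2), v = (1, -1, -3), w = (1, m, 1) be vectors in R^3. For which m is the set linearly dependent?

m = -1/2

Place the vectors as rows of a 3×3 matrix; dependence ⇔ determinant zero.
Cofactor expansion gives det = -8*m - 4.
Solving -8*m - 4 = 0 yields m = -1/2.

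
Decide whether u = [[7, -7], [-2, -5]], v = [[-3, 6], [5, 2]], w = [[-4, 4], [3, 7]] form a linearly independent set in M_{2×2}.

linearly independent

Write each element as a coordinate vector in ℝ⁴ using {E₁₁, E₁₂, E₂₁, E₂₂}.
Place the vectors as rows of a 3×4 matrix and reduce to echelon form.
The reduction yields 3 nonzero rows, so the rank is 3.
Since rank = 3 (the number of vectors), the set is linearly independent.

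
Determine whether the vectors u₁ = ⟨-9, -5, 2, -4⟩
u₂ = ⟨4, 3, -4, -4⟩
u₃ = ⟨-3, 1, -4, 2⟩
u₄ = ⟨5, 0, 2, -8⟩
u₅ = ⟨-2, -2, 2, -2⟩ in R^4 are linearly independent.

linearly dependent

There are 5 vectors in a 4-dimensional space, so they cannot be linearly independent.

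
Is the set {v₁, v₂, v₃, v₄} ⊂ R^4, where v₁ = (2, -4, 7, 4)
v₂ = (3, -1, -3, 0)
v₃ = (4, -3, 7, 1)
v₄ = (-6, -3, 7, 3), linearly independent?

Form the 4×4 matrix with these as columns; its determinant is -320.
A nonzero determinant means the columns are linearly independent.

linearly independent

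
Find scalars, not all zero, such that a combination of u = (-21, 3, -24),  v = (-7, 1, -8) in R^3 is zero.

Solve the homogeneous system with u, v as columns by row-reducing the coefficient matrix.
A generator of the null space is (1, -3).

u - 3v = 0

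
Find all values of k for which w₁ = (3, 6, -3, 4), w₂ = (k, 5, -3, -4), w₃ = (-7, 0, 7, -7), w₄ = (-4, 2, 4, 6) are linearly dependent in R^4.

k = 3

The set is linearly dependent precisely when det[w₁; w₂; w₃; w₄] = 0.
Cofactor expansion gives det = 1218 - 406*k.
This vanishes exactly when k = 3.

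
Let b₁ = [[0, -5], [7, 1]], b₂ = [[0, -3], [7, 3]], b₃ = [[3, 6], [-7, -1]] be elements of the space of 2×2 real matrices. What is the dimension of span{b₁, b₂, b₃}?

Pass to coordinate vectors with respect to the basis {E₁₁, E₁₂, E₂₁, E₂₂}.
Put the 4×3 matrix [b₁|b₂|b₃] into echelon form.
There are 3 pivot columns, so rank = 3.

3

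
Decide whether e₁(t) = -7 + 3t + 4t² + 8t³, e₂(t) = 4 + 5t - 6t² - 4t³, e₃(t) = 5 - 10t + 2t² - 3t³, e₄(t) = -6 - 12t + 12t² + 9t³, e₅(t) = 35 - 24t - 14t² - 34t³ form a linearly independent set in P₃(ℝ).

Write each element as a coordinate vector in ℝ⁴ using {1, t, …, t³}.
There are 5 vectors in a 4-dimensional space, so they cannot be linearly independent.

linearly dependent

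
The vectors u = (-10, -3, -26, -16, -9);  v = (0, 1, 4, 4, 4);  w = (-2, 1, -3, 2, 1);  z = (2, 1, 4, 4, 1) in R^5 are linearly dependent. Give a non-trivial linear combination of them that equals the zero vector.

u + 2v - 2w + 3z = 0

Set up α₁u + … + α₄z = 0 and solve the homogeneous system.
A generator of the null space is (1, 2, -2, 3).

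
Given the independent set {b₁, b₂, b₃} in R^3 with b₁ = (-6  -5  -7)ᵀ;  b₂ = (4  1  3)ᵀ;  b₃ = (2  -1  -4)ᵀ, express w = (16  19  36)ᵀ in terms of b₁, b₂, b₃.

w = -3b₁ + b₂ - 3b₃

Since b₁, b₂, b₃ are independent, the coefficients expressing w are uniquely determined by a linear system.
Row-reducing the augmented matrix gives the unique coefficients (c₁, c₂, c₃) = (-3, 1, -3).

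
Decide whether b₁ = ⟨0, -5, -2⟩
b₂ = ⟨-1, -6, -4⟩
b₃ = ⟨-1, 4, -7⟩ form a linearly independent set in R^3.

linearly independent

The matrix [b₁|b₂|b₃] has determinant 35.
A nonzero determinant means the columns are linearly independent.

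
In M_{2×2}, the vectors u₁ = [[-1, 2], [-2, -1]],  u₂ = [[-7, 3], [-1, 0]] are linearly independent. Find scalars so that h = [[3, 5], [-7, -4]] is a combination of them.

h = 4u₁ - u₂

Take coordinate vectors relative to {E₁₁, E₁₂, E₂₁, E₂₂}.
Solve the system with u₁, u₂ as columns and h as the right-hand side.
Row-reducing the augmented matrix gives the unique coefficients (α₁, α₂) = (4, -1).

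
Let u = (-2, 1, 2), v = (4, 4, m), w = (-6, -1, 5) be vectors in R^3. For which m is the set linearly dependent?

m = -5/2

Dependence holds iff the 3×3 matrix [u v w] is singular.
The determinant works out to -8*m - 20.
Setting this to zero gives m = -5/2.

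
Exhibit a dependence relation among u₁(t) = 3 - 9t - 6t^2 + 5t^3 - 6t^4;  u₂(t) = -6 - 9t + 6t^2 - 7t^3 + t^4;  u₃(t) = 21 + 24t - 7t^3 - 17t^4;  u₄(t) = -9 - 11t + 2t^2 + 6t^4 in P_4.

Pass to coordinate vectors relative to the basis {1, t, …, t^4}.
Solve the homogeneous system with u₁, u₂, u₃, u₄ as columns by row-reducing the coefficient matrix.
A generator of the null space is (0, 1, -1, -3).

u₂ - u₃ - 3u₄ = 0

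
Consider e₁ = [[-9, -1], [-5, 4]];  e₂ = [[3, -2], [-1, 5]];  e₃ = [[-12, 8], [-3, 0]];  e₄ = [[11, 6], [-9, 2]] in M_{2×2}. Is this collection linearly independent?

Write each element as a coordinate vector in ℝ⁴ using {E₁₁, E₁₂, E₂₁, E₂₂}.
Form the 4×4 matrix with these as columns; its determinant is 5721.
A nonzero determinant means the columns are linearly independent.

linearly independent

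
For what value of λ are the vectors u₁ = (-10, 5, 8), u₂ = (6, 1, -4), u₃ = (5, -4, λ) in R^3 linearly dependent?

λ = -43/10

The set is linearly dependent precisely when det[u₁; u₂; u₃] = 0.
The determinant works out to -40*λ - 172.
This vanishes exactly when λ = -43/10.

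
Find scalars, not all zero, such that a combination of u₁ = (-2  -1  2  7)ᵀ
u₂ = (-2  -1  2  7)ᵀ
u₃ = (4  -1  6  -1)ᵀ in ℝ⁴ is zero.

Write the vectors as columns of a matrix and find a nonzero vector in its null space.
A generator of the null space is (1, -1, 0).

u₁ - u₂ = 0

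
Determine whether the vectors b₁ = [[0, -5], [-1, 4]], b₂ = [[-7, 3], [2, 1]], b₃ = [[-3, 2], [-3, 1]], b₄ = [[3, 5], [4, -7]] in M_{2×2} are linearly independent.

linearly independent

Take coordinates with respect to the standard basis {E₁₁, E₁₂, E₂₁, E₂₂}.
The matrix [b₁|b₂|b₃|b₄] has determinant -72.
A nonzero determinant means the columns are linearly independent.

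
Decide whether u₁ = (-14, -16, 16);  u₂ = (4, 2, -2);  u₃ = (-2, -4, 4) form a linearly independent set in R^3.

Row-reduce the matrix whose columns are u₁, u₂, u₃.
The reduction yields 2 nonzero rows, so the rank is 2.
Since rank 2 < 3, the set is linearly dependent.
Indeed u₁ + 2u₂ - 3u₃ = 0.

linearly dependent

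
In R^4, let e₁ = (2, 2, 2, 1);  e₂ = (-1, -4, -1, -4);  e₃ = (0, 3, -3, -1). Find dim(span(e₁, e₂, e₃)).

Put the 4×3 matrix [e₁|e₂|e₃] into echelon form.
Reduction leaves 3 leading entries, giving rank 3.

3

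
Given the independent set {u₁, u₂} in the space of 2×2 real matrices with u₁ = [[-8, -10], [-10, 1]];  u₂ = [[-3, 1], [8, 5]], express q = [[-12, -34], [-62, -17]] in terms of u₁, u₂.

q = 3u₁ - 4u₂

Work in coordinates with respect to the standard basis {E₁₁, E₁₂, E₂₁, E₂₂}.
Since u₁, u₂ are independent, the coefficients expressing q are uniquely determined by a linear system.
The system has the unique solution (c₁, c₂) = (3, -4).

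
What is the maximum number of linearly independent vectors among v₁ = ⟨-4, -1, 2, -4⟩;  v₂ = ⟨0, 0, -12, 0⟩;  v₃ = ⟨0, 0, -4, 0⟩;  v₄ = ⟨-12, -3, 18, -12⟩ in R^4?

2

Put the 4×4 matrix [v₁|v₂|v₃|v₄] into echelon form.
Exactly 2 pivots survive; hence the rank is 2.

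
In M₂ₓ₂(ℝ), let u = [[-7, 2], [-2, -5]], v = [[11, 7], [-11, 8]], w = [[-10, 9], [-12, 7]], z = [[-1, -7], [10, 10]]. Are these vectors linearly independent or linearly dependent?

linearly independent

Write each element as a coordinate vector in ℝ⁴ using {E₁₁, E₁₂, E₂₁, E₂₂}.
The matrix [u|v|w|z] has determinant 570.
A nonzero determinant means the columns are linearly independent.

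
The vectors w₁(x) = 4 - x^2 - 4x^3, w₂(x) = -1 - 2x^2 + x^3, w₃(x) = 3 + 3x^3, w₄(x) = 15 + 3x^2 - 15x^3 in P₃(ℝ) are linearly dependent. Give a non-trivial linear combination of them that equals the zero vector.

3w₁ - 3w₂ - w₄ = 0

Write each element as a vector in ℝ⁴ using {1, x, …, x^3}.
Solve the homogeneous system with w₁, w₂, w₃, w₄ as columns by row-reducing the coefficient matrix.
The free variable yields coefficients (3, -3, 0, -1) (any nonzero multiple also works).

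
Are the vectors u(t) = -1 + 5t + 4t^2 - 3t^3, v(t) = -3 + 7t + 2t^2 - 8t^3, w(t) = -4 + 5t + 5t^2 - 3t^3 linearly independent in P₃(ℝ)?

linearly independent

Write each element as a coordinate vector in ℝ⁴ using {1, t, …, t^3}.
Place the vectors as rows of a 3×4 matrix and reduce to echelon form.
The reduction yields 3 nonzero rows, so the rank is 3.
Since rank = 3 (the number of vectors), the set is linearly independent.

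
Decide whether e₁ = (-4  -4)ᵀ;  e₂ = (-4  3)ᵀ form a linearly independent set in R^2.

The matrix [e₁|e₂] has determinant -28.
A nonzero determinant means the columns are linearly independent.

linearly independent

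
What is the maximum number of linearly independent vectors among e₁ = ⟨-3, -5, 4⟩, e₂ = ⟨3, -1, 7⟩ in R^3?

2

Put the 3×2 matrix [e₁|e₂] into echelon form.
There are 2 pivot columns, so rank = 2.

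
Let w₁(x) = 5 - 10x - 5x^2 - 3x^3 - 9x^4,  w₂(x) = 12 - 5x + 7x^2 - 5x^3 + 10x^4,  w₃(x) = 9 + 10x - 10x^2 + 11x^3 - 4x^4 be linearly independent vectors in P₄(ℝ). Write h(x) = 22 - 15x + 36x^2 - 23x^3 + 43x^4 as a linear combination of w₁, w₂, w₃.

h = -w₁ + 3w₂ - w₃

Work in coordinates with respect to the standard basis {1, x, …, x^4}.
Set up the augmented matrix [w₁ | w₂ | w₃ | h] and row-reduce.
Row-reducing the augmented matrix gives the unique coefficients (c₁, c₂, c₃) = (-1, 3, -1).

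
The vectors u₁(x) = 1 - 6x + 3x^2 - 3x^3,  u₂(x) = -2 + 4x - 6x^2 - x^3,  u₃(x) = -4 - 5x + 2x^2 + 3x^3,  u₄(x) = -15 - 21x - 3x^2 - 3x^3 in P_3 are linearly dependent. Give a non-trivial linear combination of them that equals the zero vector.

3u₁ + 3u₂ + 3u₃ - u₄ = 0

Pass to coordinate vectors relative to the basis {1, x, …, x^3}.
Set up α₁u₁ + … + α₄u₄ = 0 and solve the homogeneous system.
One solution (up to scaling) is (3, 3, 3, -1).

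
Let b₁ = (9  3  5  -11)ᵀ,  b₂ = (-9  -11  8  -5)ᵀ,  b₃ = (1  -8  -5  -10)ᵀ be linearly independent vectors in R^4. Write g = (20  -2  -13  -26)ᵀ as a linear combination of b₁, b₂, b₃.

g = b₁ - b₂ + 2b₃

Set up the augmented matrix [b₁ | b₂ | b₃ | g] and row-reduce.
Back-substitution yields (α₁, α₂, α₃) = (1, -1, 2).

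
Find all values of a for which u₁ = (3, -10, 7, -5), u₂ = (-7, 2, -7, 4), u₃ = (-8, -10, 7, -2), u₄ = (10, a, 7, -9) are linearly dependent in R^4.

a = -18

Place the vectors as rows of a 4×4 matrix; dependence ⇔ determinant zero.
Expanding, det = 161*a + 2898.
Solving 161*a + 2898 = 0 yields a = -18.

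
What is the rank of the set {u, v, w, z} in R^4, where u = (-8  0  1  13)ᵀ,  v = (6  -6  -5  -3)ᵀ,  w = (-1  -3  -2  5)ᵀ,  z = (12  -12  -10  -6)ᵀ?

Form the matrix with u, v, w, z as columns and reduce.
The echelon form has 2 nonzero rows, so the rank is 2.

2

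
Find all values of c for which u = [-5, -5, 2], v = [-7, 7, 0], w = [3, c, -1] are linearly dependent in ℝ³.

The vectors are dependent exactly when the determinant of the matrix with rows u, v, w vanishes.
The determinant works out to 28 - 14*c.
Solving 28 - 14*c = 0 yields c = 2.

c = 2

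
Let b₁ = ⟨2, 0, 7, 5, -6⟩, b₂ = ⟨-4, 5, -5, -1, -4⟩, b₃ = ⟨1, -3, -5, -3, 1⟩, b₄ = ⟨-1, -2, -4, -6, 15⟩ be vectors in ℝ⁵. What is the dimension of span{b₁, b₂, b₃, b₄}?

dim = 3

Form the matrix with b₁, b₂, b₃, b₄ as columns and reduce.
The echelon form has 3 nonzero rows, so the rank is 3.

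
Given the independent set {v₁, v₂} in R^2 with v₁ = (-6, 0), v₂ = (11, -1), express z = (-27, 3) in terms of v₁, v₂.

z = -v₁ - 3v₂

Solve the system with v₁, v₂ as columns and z as the right-hand side.
The system has the unique solution (a₁, a₂) = (-1, -3).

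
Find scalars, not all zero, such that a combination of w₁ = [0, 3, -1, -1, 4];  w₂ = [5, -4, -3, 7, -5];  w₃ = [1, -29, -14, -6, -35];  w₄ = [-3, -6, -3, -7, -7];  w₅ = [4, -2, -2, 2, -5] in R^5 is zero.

Row-reduce the matrix with w₁, w₂, w₃, w₄, w₅ as columns; the null space gives the coefficients.
One solution (up to scaling) is (1, -2, 1, -3, 0).

w₁ - 2w₂ + w₃ - 3w₄ = 0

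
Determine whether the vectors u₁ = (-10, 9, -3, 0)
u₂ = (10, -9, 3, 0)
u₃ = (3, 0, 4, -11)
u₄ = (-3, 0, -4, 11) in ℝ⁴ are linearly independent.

linearly dependent

Place the vectors as rows of a 4×4 matrix and reduce to echelon form.
The reduction yields 2 nonzero rows, so the rank is 2.
Since rank 2 < 4, the set is linearly dependent.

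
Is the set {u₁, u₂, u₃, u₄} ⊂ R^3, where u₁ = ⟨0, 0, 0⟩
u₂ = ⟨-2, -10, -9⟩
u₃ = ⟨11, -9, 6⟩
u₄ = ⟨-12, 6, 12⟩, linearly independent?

There are 4 vectors in a 3-dimensional space, so they cannot be linearly independent.

linearly dependent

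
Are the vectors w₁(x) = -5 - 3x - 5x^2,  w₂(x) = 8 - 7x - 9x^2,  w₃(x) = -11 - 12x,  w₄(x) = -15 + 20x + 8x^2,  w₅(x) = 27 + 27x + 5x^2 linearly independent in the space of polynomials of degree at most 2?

linearly dependent

Write each element as a coordinate vector in ℝ³ using {1, x, x^2}.
There are 5 vectors in a 3-dimensional space, so they cannot be linearly independent.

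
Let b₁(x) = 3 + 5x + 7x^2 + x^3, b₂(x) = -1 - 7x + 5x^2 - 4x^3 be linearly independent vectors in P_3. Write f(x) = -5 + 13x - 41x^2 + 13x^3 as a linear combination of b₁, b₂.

Take coordinate vectors relative to {1, x, …, x^3}.
Set up the augmented matrix [b₁ | b₂ | f] and row-reduce.
Row-reducing the augmented matrix gives the unique coefficients (a₁, a₂) = (-3, -4).

f = -3b₁ - 4b₂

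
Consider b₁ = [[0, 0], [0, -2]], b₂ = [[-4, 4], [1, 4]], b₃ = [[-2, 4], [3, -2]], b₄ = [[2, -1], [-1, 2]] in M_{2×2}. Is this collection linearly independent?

Take coordinates with respect to the standard basis {E₁₁, E₁₂, E₂₁, E₂₂}.
The matrix [b₁|b₂|b₃|b₄] has determinant 28.
A nonzero determinant means the columns are linearly independent.

linearly independent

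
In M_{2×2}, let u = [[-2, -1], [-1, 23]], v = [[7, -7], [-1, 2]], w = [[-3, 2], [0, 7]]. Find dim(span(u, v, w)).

2

Pass to coordinate vectors with respect to the basis {E₁₁, E₁₂, E₂₁, E₂₂}.
Form the matrix with u, v, w as columns and reduce.
Reduction leaves 2 leading entries, giving rank 2.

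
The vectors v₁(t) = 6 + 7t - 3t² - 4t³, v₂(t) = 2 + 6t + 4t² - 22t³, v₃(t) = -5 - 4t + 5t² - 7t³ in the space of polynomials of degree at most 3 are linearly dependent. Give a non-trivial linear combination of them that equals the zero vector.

Take coordinates with respect to {1, t, …, t³}.
Write the vectors as columns of a matrix and find a nonzero vector in its null space.
One solution (up to scaling) is (2, -1, 2).

2v₁ - v₂ + 2v₃ = 0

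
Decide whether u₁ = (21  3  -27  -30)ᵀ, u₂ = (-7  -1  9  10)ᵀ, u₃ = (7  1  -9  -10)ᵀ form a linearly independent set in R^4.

Place the vectors as rows of a 3×4 matrix and reduce to echelon form.
The reduction yields 1 nonzero row, so the rank is 1.
Since rank 1 < 3, the set is linearly dependent.
Indeed u₁ + 3u₂ = 0.

linearly dependent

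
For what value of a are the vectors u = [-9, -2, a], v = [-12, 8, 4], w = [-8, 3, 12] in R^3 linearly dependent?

a = 35

The set is linearly dependent precisely when det[u; v; w] = 0.
Cofactor expansion gives det = 28*a - 980.
Setting this to zero gives a = 35.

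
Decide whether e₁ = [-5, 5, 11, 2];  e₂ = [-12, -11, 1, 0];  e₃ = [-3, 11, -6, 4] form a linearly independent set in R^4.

linearly independent

Place the vectors as rows of a 3×4 matrix and reduce to echelon form.
The reduction yields 3 nonzero rows, so the rank is 3.
Since rank = 3 (the number of vectors), the set is linearly independent.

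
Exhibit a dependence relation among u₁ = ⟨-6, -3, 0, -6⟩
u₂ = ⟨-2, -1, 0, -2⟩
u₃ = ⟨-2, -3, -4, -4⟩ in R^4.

u₁ - 3u₂ = 0

Solve the homogeneous system with u₁, u₂, u₃ as columns by row-reducing the coefficient matrix.
The free variable yields coefficients (1, -3, 0) (any nonzero multiple also works).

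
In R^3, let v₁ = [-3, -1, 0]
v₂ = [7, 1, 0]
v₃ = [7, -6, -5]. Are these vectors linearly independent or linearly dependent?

linearly independent

Place the vectors as rows of a 3×3 matrix and reduce to echelon form.
The reduction yields 3 nonzero rows, so the rank is 3.
Since rank = 3 (the number of vectors), the set is linearly independent.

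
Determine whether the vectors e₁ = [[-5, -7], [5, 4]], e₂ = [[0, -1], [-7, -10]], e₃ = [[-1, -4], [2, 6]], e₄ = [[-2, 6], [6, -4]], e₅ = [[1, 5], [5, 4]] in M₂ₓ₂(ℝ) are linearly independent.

linearly dependent

Take coordinates with respect to the standard basis {E₁₁, E₁₂, E₂₁, E₂₂}.
There are 5 vectors in a 4-dimensional space, so they cannot be linearly independent.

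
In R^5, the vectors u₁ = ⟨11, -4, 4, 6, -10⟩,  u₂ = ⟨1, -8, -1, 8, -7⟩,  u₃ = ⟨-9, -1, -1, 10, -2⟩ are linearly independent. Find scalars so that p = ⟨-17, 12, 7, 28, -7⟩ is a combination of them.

Since u₁, u₂, u₃ are independent, the coefficients expressing p are uniquely determined by a linear system.
Row-reducing the augmented matrix gives the unique coefficients (c₁, c₂, c₃) = (2, -3, 4).

p = 2u₁ - 3u₂ + 4u₃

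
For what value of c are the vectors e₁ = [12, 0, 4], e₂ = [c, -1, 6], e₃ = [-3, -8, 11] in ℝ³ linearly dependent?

Dependence holds iff the 3×3 matrix [e₁ e₂ e₃] is singular.
Cofactor expansion gives det = 432 - 32*c.
This vanishes exactly when c = 27/2.

c = 27/2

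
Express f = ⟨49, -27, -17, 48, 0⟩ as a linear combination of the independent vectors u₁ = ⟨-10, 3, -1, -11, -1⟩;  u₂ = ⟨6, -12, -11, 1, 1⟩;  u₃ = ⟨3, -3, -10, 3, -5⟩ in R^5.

f = -4u₁ + u₂ + u₃

Set up the augmented matrix [u₁ | u₂ | u₃ | f] and row-reduce.
Back-substitution yields (a₁, a₂, a₃) = (-4, 1, 1).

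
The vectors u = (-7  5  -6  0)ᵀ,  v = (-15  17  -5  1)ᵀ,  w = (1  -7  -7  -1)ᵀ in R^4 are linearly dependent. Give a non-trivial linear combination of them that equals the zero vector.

2u - v - w = 0

Row-reduce the matrix with u, v, w as columns; the null space gives the coefficients.
The free variable yields coefficients (2, -1, -1) (any nonzero multiple also works).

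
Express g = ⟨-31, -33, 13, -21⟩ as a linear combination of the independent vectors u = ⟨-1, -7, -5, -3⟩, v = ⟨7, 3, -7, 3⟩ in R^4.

Solve the system with u, v as columns and g as the right-hand side.
Row-reducing the augmented matrix gives the unique coefficients (c₁, c₂) = (3, -4).

g = 3u - 4v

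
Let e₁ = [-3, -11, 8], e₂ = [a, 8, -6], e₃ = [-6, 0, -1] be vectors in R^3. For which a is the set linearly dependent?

a = 12/11

Place the vectors as rows of a 3×3 matrix; dependence ⇔ determinant zero.
Expanding, det = 12 - 11*a.
Solving 12 - 11*a = 0 yields a = 12/11.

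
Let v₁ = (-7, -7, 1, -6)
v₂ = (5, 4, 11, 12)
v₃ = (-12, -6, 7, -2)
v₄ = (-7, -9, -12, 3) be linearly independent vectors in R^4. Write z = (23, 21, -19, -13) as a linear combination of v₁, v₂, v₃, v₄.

z = -2v₁ - 2v₂ - v₃ - v₄

Since v₁, v₂, v₃, v₄ are independent, the coefficients expressing z are uniquely determined by a linear system.
Back-substitution yields (c₁, …, c₄) = (-2, -2, -1, -1).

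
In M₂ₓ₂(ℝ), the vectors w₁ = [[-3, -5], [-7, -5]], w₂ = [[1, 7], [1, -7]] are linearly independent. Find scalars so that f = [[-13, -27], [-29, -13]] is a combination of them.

Take coordinate vectors relative to {E₁₁, E₁₂, E₂₁, E₂₂}.
Since w₁, w₂ are independent, the coefficients expressing f are uniquely determined by a linear system.
Row-reducing the augmented matrix gives the unique coefficients (α₁, α₂) = (4, -1).

f = 4w₁ - w₂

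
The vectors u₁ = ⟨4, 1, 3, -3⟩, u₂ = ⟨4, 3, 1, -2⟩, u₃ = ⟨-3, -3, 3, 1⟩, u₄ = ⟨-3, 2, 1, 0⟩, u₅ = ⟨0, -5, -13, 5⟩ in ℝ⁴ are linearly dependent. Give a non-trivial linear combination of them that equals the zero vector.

Solve the homogeneous system with u₁, u₂, u₃, u₄, u₅ as columns by row-reducing the coefficient matrix.
A generator of the null space is (1, 2, 2, 2, 1).

u₁ + 2u₂ + 2u₃ + 2u₄ + u₅ = 0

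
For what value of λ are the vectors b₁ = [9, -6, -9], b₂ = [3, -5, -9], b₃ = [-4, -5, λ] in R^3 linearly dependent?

λ = -34/3

The vectors are dependent exactly when the determinant of the matrix with rows b₁, b₂, b₃ vanishes.
The determinant works out to -27*λ - 306.
This vanishes exactly when λ = -34/3.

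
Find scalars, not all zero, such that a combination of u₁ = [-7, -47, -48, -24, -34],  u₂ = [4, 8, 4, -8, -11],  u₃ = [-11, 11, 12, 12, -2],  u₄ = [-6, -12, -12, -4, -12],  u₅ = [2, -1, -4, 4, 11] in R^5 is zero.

Set up α₁u₁ + … + α₅u₅ = 0 and solve the homogeneous system.
One solution (up to scaling) is (1, 0, 1, -3, 0).

u₁ + u₃ - 3u₄ = 0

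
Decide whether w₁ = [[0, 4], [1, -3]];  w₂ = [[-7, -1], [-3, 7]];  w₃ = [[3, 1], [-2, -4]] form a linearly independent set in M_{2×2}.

Write each element as a coordinate vector in ℝ⁴ using {E₁₁, E₁₂, E₂₁, E₂₂}.
Row-reduce the matrix whose columns are w₁, w₂, w₃.
The reduction yields 3 nonzero rows, so the rank is 3.
Since rank = 3 (the number of vectors), the set is linearly independent.

linearly independent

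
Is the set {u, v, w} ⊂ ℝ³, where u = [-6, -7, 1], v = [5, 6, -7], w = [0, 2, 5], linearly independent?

The matrix [u|v|w] has determinant -79.
A nonzero determinant means the columns are linearly independent.

linearly independent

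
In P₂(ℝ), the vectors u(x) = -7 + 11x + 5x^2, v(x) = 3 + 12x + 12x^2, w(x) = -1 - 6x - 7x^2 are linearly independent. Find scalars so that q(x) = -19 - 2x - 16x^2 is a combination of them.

q = 2u - v + 2w

Take coordinate vectors relative to {1, x, x^2}.
Write q = α₁u + … + α₃w and equate components.
Row-reducing the augmented matrix gives the unique coefficients (α₁, α₂, α₃) = (2, -1, 2).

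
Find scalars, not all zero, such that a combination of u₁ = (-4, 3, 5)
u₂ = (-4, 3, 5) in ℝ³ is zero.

u₁ - u₂ = 0

Solve the homogeneous system with u₁, u₂ as columns by row-reducing the coefficient matrix.
The free variable yields coefficients (1, -1) (any nonzero multiple also works).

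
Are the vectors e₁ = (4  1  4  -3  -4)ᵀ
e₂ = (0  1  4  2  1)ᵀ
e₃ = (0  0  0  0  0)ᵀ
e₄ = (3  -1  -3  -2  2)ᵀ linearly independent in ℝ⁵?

One of the vectors is the zero vector, so the set is linearly dependent.

linearly dependent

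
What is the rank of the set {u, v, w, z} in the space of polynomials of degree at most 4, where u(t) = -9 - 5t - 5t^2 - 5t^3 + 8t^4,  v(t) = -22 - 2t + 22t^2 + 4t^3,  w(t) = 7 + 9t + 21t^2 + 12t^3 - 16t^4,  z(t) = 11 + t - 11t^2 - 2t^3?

Represent each element by its coordinate vector in ℝ⁵.
Apply Gaussian elimination to the matrix whose rows are u, v, w, z.
There are 2 pivot columns, so rank = 2.

2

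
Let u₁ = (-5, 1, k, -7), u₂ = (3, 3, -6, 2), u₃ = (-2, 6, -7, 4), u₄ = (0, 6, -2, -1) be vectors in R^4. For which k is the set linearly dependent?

Place the vectors as rows of a 4×4 matrix; dependence ⇔ determinant zero.
The determinant works out to 1360 - 120*k.
This vanishes exactly when k = 34/3.

k = 34/3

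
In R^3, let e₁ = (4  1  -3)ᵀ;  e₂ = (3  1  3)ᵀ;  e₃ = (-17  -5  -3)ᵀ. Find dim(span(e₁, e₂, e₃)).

2

Put the 3×3 matrix [e₁|e₂|e₃] into echelon form.
Reduction leaves 2 leading entries, giving rank 2.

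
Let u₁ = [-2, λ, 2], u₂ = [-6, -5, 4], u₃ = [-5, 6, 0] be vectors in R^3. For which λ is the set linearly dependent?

λ = -37/10

Dependence holds iff the 3×3 matrix [u₁ u₂ u₃] is singular.
The determinant works out to -20*λ - 74.
Solving -20*λ - 74 = 0 yields λ = -37/10.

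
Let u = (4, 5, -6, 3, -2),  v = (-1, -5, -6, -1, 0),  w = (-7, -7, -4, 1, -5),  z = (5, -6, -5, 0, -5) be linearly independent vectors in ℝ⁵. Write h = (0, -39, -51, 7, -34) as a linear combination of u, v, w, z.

h = 2u + 2v + 3w + 3z

Write h = c₁u + … + c₄z and equate components.
The system has the unique solution (c₁, …, c₄) = (2, 2, 3, 3).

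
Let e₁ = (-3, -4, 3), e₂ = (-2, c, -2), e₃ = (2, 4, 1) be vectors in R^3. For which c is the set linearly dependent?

Place the vectors as rows of a 3×3 matrix; dependence ⇔ determinant zero.
The determinant works out to -9*c - 40.
This vanishes exactly when c = -40/9.

c = -40/9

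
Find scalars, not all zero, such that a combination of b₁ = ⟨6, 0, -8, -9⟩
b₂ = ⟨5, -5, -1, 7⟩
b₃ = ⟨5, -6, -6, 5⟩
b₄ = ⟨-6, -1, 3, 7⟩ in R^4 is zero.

Row-reduce the matrix with b₁, b₂, b₃, b₄ as columns; the null space gives the coefficients.
A generator of the null space is (1, 1, -1, 1).

b₁ + b₂ - b₃ + b₄ = 0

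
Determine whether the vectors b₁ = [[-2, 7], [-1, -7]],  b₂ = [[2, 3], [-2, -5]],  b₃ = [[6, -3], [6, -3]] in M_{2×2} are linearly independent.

linearly independent

Take coordinates with respect to the standard basis {E₁₁, E₁₂, E₂₁, E₂₂}.
Row-reduce the matrix whose columns are b₁, b₂, b₃.
The reduction yields 3 nonzero rows, so the rank is 3.
Since rank = 3 (the number of vectors), the set is linearly independent.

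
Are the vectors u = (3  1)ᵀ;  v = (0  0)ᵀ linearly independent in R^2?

linearly dependent

One of the vectors is the zero vector, so the set is linearly dependent.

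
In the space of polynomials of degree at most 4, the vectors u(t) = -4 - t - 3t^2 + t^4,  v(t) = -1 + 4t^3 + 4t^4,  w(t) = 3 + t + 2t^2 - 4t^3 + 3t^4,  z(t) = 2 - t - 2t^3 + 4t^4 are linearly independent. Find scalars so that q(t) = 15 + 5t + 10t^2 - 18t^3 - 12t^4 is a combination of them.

q = -2u - 3v + 2w - z

Take coordinate vectors relative to {1, t, …, t^4}.
Solve the system with u, v, w, z as columns and q as the right-hand side.
Row-reducing the augmented matrix gives the unique coefficients (a₁, …, a₄) = (-2, -3, 2, -1).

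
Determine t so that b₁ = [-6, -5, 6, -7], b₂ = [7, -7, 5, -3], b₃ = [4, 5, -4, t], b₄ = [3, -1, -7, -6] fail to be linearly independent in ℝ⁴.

The set is linearly dependent precisely when det[b₁; b₂; b₃; b₄] = 0.
Cofactor expansion gives det = 560*t - 4200.
Solving 560*t - 4200 = 0 yields t = 15/2.

t = 15/2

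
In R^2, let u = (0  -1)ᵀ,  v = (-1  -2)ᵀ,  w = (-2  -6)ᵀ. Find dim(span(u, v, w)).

2

Apply Gaussian elimination to the matrix whose rows are u, v, w.
The echelon form has 2 nonzero rows, so the rank is 2.
(With 3 elements in a 2-dimensional space the rank is at most 2.)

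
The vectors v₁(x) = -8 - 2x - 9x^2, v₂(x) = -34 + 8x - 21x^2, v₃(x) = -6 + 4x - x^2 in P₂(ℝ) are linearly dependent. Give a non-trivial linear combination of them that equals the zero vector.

Pass to coordinate vectors relative to the basis {1, x, x^2}.
Row-reduce the matrix with v₁, v₂, v₃ as columns; the null space gives the coefficients.
The free variable yields coefficients (2, -1, 3) (any nonzero multiple also works).

2v₁ - v₂ + 3v₃ = 0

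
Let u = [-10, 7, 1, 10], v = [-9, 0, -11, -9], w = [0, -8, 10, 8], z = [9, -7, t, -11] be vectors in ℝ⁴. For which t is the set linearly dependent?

t = -20/9

The vectors are dependent exactly when the determinant of the matrix with rows u, v, w, z vanishes.
The determinant works out to -1944*t - 4320.
Setting this to zero gives t = -20/9.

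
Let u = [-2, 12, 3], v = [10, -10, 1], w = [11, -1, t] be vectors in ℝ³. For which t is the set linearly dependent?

t = 43/10

The vectors are dependent exactly when the determinant of the matrix with rows u, v, w vanishes.
Cofactor expansion gives det = 430 - 100*t.
Setting this to zero gives t = 43/10.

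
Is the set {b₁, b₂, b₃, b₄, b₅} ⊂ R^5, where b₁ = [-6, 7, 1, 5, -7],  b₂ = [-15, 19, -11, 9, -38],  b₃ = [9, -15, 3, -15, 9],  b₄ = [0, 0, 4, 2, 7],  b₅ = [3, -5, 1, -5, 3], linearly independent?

linearly dependent

One vector is a scalar multiple of another, so the set is dependent.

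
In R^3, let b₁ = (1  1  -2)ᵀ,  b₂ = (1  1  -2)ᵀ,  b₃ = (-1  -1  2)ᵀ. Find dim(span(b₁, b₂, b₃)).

dim = 1

Row-reduce the 3×3 matrix with these as rows.
There is 1 pivot column, so rank = 1.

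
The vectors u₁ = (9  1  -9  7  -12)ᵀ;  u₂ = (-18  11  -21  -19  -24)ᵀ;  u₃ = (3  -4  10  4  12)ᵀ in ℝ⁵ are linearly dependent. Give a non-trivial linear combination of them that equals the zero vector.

Solve the homogeneous system with u₁, u₂, u₃ as columns by row-reducing the coefficient matrix.
A generator of the null space is (1, 1, 3).

u₁ + u₂ + 3u₃ = 0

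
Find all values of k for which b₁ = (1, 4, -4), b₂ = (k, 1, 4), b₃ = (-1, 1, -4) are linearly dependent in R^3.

The vectors are dependent exactly when the determinant of the matrix with rows b₁, b₂, b₃ vanishes.
The determinant works out to 12*k - 28.
Setting this to zero gives k = 7/3.

k = 7/3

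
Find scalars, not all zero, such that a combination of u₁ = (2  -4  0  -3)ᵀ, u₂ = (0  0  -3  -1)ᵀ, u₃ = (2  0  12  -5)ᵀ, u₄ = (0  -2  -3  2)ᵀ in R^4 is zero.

u₁ - 2u₂ - u₃ - 2u₄ = 0

Write the vectors as columns of a matrix and find a nonzero vector in its null space.
The free variable yields coefficients (1, -2, -1, -2) (any nonzero multiple also works).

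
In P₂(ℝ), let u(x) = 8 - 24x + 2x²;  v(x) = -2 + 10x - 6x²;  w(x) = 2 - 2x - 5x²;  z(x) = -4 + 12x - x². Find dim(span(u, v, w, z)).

Represent each element by its coordinate vector in ℝ³.
Apply Gaussian elimination to the matrix whose rows are u, v, w, z.
The echelon form has 2 nonzero rows, so the rank is 2.
(With 4 elements in a 3-dimensional space the rank is at most 3.)

dim = 2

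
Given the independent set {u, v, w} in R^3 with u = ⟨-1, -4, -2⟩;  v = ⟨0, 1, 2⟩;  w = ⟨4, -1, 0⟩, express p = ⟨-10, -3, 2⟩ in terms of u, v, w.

p = 2u + 3v - 2w

Since u, v, w are independent, the coefficients expressing p are uniquely determined by a linear system.
Back-substitution yields (c₁, c₂, c₃) = (2, 3, -2).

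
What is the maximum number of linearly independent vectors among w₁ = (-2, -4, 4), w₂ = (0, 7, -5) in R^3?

Apply Gaussian elimination to the matrix whose rows are w₁, w₂.
The echelon form has 2 nonzero rows, so the rank is 2.

2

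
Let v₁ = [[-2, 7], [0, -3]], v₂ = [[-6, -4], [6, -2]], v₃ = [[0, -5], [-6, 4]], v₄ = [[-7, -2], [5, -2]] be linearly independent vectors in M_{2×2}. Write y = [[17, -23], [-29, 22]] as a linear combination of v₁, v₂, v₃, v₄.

y = -2v₁ - v₂ + 3v₃ - v₄

Work in coordinates with respect to the standard basis {E₁₁, E₁₂, E₂₁, E₂₂}.
Set up the augmented matrix [v₁ | v₂ | v₃ | v₄ | y] and row-reduce.
The system has the unique solution (c₁, …, c₄) = (-2, -1, 3, -1).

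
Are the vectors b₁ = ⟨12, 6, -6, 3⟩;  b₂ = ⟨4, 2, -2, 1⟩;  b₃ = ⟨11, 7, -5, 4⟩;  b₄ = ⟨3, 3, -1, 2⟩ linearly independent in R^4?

linearly dependent

Row-reduce the matrix whose columns are b₁, b₂, b₃, b₄.
The reduction yields 2 nonzero rows, so the rank is 2.
Since rank 2 < 4, the set is linearly dependent.
Indeed b₁ - 3b₂ = 0.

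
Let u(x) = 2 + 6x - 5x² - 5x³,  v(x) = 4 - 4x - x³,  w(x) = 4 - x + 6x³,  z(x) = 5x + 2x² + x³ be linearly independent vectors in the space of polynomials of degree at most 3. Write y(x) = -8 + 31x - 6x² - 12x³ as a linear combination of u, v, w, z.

y = 2u - 2v - w + 2z

Take coordinate vectors relative to {1, x, …, x³}.
Write y = c₁u + … + c₄z and equate components.
Row-reducing the augmented matrix gives the unique coefficients (c₁, …, c₄) = (2, -2, -1, 2).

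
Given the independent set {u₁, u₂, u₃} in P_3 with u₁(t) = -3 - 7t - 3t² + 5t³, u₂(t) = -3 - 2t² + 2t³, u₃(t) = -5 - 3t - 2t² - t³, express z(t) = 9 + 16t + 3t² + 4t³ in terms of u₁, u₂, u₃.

z = -u₁ + 3u₂ - 3u₃

Identify each element with its coordinate vector in ℝ⁴ via {1, t, …, t³}.
Write z = α₁u₁ + … + α₃u₃ and equate components.
The system has the unique solution (α₁, α₂, α₃) = (-1, 3, -3).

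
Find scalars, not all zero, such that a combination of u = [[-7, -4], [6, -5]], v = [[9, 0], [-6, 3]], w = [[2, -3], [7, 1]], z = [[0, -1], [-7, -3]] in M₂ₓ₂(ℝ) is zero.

Take coordinates with respect to {E₁₁, E₁₂, E₂₁, E₂₂}.
Set up α₁u + … + α₄z = 0 and solve the homogeneous system.
One solution (up to scaling) is (1, 1, -1, -1).

u + v - w - z = 0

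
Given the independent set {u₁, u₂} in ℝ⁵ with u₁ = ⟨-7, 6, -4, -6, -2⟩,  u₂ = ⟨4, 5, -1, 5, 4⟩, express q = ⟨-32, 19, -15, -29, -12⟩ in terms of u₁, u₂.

Set up the augmented matrix [u₁ | u₂ | q] and row-reduce.
The system has the unique solution (α₁, α₂) = (4, -1).

q = 4u₁ - u₂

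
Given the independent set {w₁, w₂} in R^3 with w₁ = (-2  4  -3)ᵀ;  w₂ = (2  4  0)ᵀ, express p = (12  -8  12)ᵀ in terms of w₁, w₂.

Write p = c₁w₁ + c₂w₂ and equate components.
Back-substitution yields (c₁, c₂) = (-4, 2).

p = -4w₁ + 2w₂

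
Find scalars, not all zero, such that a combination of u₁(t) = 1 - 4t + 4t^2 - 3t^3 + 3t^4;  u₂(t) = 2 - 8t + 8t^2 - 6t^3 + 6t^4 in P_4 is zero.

2u₁ - u₂ = 0

Take coordinates with respect to {1, t, …, t^4}.
Set up α₁u₁ + α₂u₂ = 0 and solve the homogeneous system.
The free variable yields coefficients (2, -1) (any nonzero multiple also works).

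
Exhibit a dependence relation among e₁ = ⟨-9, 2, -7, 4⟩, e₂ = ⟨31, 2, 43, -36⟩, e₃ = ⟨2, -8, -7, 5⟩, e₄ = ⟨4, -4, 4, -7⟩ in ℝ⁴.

Set up α₁e₁ + … + α₄e₄ = 0 and solve the homogeneous system.
A generator of the null space is (3, 1, 2, -2).

3e₁ + e₂ + 2e₃ - 2e₄ = 0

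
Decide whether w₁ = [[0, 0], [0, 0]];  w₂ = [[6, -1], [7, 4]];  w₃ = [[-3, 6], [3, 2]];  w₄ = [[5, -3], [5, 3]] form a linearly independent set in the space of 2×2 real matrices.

linearly dependent

Take coordinates with respect to the standard basis {E₁₁, E₁₂, E₂₁, E₂₂}.
One of the vectors is the zero vector, so the set is linearly dependent.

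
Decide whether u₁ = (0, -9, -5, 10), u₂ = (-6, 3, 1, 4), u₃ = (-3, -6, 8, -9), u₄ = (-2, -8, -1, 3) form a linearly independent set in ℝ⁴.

linearly independent

Row-reduce the matrix whose columns are u₁, u₂, u₃, u₄.
The reduction yields 4 nonzero rows, so the rank is 4.
Since rank = 4 (the number of vectors), the set is linearly independent.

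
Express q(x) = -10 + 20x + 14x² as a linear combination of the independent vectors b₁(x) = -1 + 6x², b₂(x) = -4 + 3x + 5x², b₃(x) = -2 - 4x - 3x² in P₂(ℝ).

Identify each element with its coordinate vector in ℝ³ via {1, x, x²}.
Set up the augmented matrix [b₁ | b₂ | b₃ | q] and row-reduce.
The system has the unique solution (α₁, α₂, α₃) = (-2, 4, -2).

q = -2b₁ + 4b₂ - 2b₃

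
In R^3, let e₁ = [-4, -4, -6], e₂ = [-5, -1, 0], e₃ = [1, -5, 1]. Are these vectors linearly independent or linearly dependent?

Row-reduce the matrix whose columns are e₁, e₂, e₃.
The reduction yields 3 nonzero rows, so the rank is 3.
Since rank = 3 (the number of vectors), the set is linearly independent.

linearly independent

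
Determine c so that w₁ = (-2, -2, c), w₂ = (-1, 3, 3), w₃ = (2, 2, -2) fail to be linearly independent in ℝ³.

c = 2

The set is linearly dependent precisely when det[w₁; w₂; w₃] = 0.
Expanding, det = 16 - 8*c.
This vanishes exactly when c = 2.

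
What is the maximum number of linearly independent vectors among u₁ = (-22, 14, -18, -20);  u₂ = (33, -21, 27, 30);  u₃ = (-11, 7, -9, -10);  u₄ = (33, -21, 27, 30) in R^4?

Form the matrix with u₁, u₂, u₃, u₄ as columns and reduce.
Reduction leaves 1 leading entry, giving rank 1.

1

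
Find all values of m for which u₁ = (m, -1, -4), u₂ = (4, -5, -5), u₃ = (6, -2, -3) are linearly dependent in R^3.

Place the vectors as rows of a 3×3 matrix; dependence ⇔ determinant zero.
The determinant works out to 5*m - 70.
Setting this to zero gives m = 14.

m = 14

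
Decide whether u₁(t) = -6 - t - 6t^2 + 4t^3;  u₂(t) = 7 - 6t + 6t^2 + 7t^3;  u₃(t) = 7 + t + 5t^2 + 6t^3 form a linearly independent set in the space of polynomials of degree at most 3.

linearly independent

Write each element as a coordinate vector in ℝ⁴ using {1, t, …, t^3}.
Row-reduce the matrix whose columns are u₁, u₂, u₃.
The reduction yields 3 nonzero rows, so the rank is 3.
Since rank = 3 (the number of vectors), the set is linearly independent.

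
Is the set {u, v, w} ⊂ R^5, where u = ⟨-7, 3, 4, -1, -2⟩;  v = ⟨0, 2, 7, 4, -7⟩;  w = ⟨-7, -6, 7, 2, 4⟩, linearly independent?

Row-reduce the matrix whose columns are u, v, w.
The reduction yields 3 nonzero rows, so the rank is 3.
Since rank = 3 (the number of vectors), the set is linearly independent.

linearly independent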